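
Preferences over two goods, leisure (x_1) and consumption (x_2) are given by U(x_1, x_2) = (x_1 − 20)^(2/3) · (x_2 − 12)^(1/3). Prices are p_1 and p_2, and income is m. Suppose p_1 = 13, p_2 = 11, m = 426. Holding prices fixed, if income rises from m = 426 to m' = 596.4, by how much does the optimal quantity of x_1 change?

Δx_1* = 8.7385

MRS = 2·(x_2−12)/(x_1−20). Tangency with p_1/p_2 gives x_2−12 = (1/2)·(p_1/p_2)·(x_1−20).
Substituting into the budget: x_1* = 20 + 2/3·(m − 20·p_1 − 12·p_2)/p_1, and x_2* = 12 + 1/3·(…)/p_2.
Discretionary income = 426 − 20·13 − 12·11 = 34; x_1* = 20 + 2/3·34/13 = 21.7436.
At m' = 596.4: x_1* = 30.4821. Change: 30.4821 − 21.7436 = 8.7385.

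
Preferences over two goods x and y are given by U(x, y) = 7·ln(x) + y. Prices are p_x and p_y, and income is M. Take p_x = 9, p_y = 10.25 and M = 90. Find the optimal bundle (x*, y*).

MU_x = 7/x, MU_y = 1. Tangency: 7/x = p_x/p_y.
So x*(p_x,p_y) = 7·p_y/p_x, independent of income; and y* = (M − 7·p_y)/p_y.
At the given prices: x* = 7·10.25/9 = 7.9722, and y* = 1.7805.

x* = 7.9722, y* = 1.7805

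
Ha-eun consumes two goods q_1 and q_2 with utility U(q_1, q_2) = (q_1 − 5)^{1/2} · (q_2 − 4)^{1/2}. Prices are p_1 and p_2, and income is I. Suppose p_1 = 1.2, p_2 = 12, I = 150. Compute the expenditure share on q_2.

Discretionary income = 150 − 5·1.2 − 4·12 = 96; q_1* = 5 + 0.5·96/1.2 = 45; q_2* = 4 + 0.5·96/12 = 8.
Expenditure on q_2: 12·8 = 96; share = 0.64.

share on q_2 = 0.64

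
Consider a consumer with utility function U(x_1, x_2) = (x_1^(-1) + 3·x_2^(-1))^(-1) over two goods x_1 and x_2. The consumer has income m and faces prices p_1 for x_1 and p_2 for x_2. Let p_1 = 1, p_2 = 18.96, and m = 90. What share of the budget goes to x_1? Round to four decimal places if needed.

Numerically x_2/x_1 = 0.397779, so x_1* = 90/(1 + 18.96·0.397779) = 10.5363 and x_2* = 0.397779·10.5363 = 4.1911.
Expenditure on x_1: 1·10.5363 = 10.5363; share = 0.1171.

share on x_1 = 0.1171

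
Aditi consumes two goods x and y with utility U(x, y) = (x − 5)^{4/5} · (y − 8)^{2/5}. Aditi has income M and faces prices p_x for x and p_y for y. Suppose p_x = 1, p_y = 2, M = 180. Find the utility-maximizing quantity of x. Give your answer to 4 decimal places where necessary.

x* = 111

This is Cobb-Douglas in (x−5, y−8): tangency gives 0.8·p_y·(y−8) = 0.4·p_x·(x−5).
After buying the subsistence bundle (5, 8), a share 2/3 of the remaining income goes to x: x* = 5 + 2/3·(M − 5p_x − 8p_y)/p_x.
Discretionary income = 180 − 5·1 − 8·2 = 159; x* = 5 + 2/3·159/1 = 111.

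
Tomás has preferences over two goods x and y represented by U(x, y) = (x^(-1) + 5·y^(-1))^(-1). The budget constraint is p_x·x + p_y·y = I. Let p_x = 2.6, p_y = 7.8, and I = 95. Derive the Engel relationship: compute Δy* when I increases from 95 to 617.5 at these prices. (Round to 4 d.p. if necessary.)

MRS = MU_x/MU_y = (1/5)·(y/x)^(2). Set equal to p_x/p_y.
Hence y/x = (5·p_x/p_y)^(1/(2)), i.e. raised to the 0.5 power.
Substitute y = (y/x)·x into the budget: x* = I/(p_x + p_y·(y/x)).
Numerically y/x = 1.290994, so x* = 95/(2.6 + 7.8·1.290994) = 7.4982 and y* = 1.290994·7.4982 = 9.6801.
At I' = 617.5: y* = 62.9206. Change: 62.9206 − 9.6801 = 53.2405.

Δy* = 53.2405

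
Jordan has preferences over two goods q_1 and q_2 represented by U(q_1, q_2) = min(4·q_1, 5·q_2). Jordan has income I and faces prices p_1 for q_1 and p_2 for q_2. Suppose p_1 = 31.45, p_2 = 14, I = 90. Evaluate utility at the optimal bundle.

Demand: q_1*(p_1,p_2,I) = 5·I/(5·p_1 + 4·p_2), q_2* = 4·I/(5·p_1 + 4·p_2).
Here 5·31.45 + 4·14 = 213.25, giving q_1* = 2.1102 and q_2* = 1.6882.
Utility at the optimum: U(2.1102, 1.6882) = 8.4408.

V = 8.4408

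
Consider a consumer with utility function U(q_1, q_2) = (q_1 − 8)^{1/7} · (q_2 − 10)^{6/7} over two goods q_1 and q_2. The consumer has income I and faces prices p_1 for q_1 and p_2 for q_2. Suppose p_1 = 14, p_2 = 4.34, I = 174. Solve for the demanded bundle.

q_1* = 8.1898, q_2* = 13.6735

Let q_1' = q_1−8, q_2' = q_2−10. MRS = (1/6)·q_2'/q_1' = p_1/p_2.
After buying the subsistence bundle (8, 10), a share 1/7 of the remaining income goes to q_1: q_1* = 8 + 1/7·(I − 8p_1 − 10p_2)/p_1.
Discretionary income = 174 − 8·14 − 10·4.34 = 18.6; q_1* = 8 + 1/7·18.6/14 = 8.1898; q_2* = 10 + 6/7·18.6/4.34 = 13.6735.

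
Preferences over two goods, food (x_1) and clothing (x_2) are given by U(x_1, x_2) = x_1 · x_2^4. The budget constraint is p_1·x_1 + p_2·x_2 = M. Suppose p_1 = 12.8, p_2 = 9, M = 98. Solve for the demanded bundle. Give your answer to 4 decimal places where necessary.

At p_1=12.8, p_2=9, M=98: x_1* = 0.2·98/12.8 = 1.5312, x_2* = 8.7111.

x_1* = 1.5312, x_2* = 8.7111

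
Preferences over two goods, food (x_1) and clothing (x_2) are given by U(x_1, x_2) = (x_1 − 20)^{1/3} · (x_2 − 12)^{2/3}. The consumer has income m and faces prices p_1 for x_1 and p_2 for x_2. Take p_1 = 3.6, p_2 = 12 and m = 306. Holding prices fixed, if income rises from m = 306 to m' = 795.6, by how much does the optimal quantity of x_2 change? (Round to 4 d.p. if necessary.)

This is Cobb-Douglas in (x_1−20, x_2−12): tangency gives 1/3·p_2·(x_2−12) = 2/3·p_1·(x_1−20).
After buying the subsistence bundle (20, 12), a share 1/3 of the remaining income goes to x_1: x_1* = 20 + 1/3·(m − 20p_1 − 12p_2)/p_1.
Discretionary income = 306 − 20·3.6 − 12·12 = 90; x_2* = 12 + 2/3·90/12 = 17.
At m' = 795.6: x_2* = 44.2. Change: 44.2 − 17 = 27.2.

Δx_2* = 27.2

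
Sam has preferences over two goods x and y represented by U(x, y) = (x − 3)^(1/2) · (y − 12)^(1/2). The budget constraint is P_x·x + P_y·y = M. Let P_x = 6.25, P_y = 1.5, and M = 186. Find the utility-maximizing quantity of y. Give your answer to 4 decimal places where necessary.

Let x' = x−3, y' = y−12. MRS = y'/x' = P_x/P_y.
Substituting into the budget: x* = 3 + 0.5·(M − 3·P_x − 12·P_y)/P_x, and y* = 12 + 0.5·(…)/P_y.
Discretionary income = 186 − 3·6.25 − 12·1.5 = 149.25; y* = 12 + 0.5·149.25/1.5 = 61.75.

y* = 61.75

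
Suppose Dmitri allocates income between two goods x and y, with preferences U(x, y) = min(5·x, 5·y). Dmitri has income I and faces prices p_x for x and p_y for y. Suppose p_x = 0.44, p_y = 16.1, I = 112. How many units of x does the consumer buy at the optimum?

With perfect complements, no substitution: consume in ratio x:y = 5:5.
Budget: p_x·x + p_y·x = I, so (5·p_x + 5·p_y)·x = 5·I.
Demand: x*(p_x,p_y,I) = 5·I/(5·p_x + 5·p_y), y* = 5·I/(5·p_x + 5·p_y).
Here 5·0.44 + 5·16.1 = 82.7, giving x* = 6.7715.

x* = 6.7715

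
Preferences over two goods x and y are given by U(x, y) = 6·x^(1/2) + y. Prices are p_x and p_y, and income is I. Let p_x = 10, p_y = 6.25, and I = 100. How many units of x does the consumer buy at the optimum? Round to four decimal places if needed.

x* = 3.5156

MU_x = 3/√x, MU_y = 1. Tangency: 3/√x = p_x/p_y.
Solve: √x = 3·p_y/p_x, so x*(p_x,p_y) = (3·p_y/p_x)², and y* = (I − p_x·x*)/p_y.
Plugging in: x* = (3·6.25/10)² = 3.5156.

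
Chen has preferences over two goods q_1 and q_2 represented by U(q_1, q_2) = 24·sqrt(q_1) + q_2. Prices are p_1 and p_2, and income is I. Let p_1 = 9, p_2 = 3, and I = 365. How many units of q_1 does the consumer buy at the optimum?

Utility is quasi-linear in q_2; the FOC for q_1 is 12/√q_1 = p_1/p_2.
Thus q_1* = (12·p_2/p_1)² — independent of I — with the rest of income spent on q_2.
Plugging in: q_1* = (12·3/9)² = 16.

q_1* = 16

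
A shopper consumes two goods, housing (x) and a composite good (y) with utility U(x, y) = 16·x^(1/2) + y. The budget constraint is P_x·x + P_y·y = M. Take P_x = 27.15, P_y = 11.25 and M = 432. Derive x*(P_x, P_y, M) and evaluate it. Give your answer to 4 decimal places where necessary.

Set MRS = P_x/P_y: 8·x^(−1/2) = P_x/P_y.
Thus x* = (8·P_y/P_x)² — independent of M — with the rest of income spent on y.
Plugging in: x* = (8·11.25/27.15)² = 10.9887.

x* = 10.9887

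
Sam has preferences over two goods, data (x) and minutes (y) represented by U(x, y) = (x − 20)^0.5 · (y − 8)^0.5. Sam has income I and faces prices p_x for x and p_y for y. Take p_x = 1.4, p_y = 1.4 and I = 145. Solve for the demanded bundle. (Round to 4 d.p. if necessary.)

MRS = (y−8)/(x−20). Tangency with p_x/p_y gives y−8 = (p_x/p_y)·(x−20).
Substituting into the budget: x* = 20 + 0.5·(I − 20·p_x − 8·p_y)/p_x, and y* = 8 + 0.5·(…)/p_y.
Discretionary income = 145 − 20·1.4 − 8·1.4 = 105.8; x* = 20 + 0.5·105.8/1.4 = 57.7857; y* = 8 + 0.5·105.8/1.4 = 45.7857.

x* = 57.7857, y* = 45.7857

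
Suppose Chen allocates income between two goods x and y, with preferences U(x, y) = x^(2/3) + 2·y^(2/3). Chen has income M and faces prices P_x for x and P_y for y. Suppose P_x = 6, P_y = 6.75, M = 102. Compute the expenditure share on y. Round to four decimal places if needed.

share on y = 0.8634

MRS = MU_x/MU_y = (1/2)·(y/x)^(1/3). Set equal to P_x/P_y.
Solve for the ratio: y/x = [2·P_x/P_y]^(3).
Substitute y = (y/x)·x into the budget: x* = M/(P_x + P_y·(y/x)).
Numerically y/x = 5.618656, so x* = 102/(6 + 6.75·5.618656) = 2.3221 and y* = 5.618656·2.3221 = 13.047.
Expenditure on y: 6.75·13.047 = 88.0675; share = 0.8634.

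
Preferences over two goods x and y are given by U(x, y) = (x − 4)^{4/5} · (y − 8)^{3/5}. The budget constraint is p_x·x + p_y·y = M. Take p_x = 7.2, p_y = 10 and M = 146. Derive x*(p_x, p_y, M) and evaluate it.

x* = 6.9524

This is Cobb-Douglas in (x−4, y−8): tangency gives 0.8·p_y·(y−8) = 0.6·p_x·(x−4).
After buying the subsistence bundle (4, 8), a share 4/7 of the remaining income goes to x: x* = 4 + 4/7·(M − 4p_x − 8p_y)/p_x.
Discretionary income = 146 − 4·7.2 − 8·10 = 37.2; x* = 4 + 4/7·37.2/7.2 = 6.9524.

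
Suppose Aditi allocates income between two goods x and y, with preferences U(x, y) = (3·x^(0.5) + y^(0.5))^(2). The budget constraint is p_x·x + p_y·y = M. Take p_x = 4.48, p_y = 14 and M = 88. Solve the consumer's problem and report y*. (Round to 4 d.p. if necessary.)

From the CES first-order condition, 3·(y/x)^(0.5) = p_x/p_y.
Solve for the ratio: y/x = [(1/3)·p_x/p_y]^(2).
Substitute y = (y/x)·x into the budget: x* = M/(p_x + p_y·(y/x)).
Numerically y/x = 0.011378, so x* = 88/(4.48 + 14·0.011378) = 18.9684 and y* = 0.011378·18.9684 = 0.2158.

y* = 0.2158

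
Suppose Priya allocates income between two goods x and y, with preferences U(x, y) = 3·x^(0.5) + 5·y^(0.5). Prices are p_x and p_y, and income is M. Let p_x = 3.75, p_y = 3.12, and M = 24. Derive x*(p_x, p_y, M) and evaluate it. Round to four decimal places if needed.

x* = 1.4751

With the ratio pinned down, the budget gives x* = M/(p_x + p_y·(y/x)) and y* = (y/x)·x*.
Numerically y/x = 4.012831, so x* = 24/(3.75 + 3.12·4.012831) = 1.4751.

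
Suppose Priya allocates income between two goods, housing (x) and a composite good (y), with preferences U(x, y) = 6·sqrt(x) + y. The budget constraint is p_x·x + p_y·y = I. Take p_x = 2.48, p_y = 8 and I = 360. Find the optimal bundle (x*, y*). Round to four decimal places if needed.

MU_x = 3/√x, MU_y = 1. Tangency: 3/√x = p_x/p_y.
Solve: √x = 3·p_y/p_x, so x*(p_x,p_y) = (3·p_y/p_x)², and y* = (I − p_x·x*)/p_y.
Plugging in: x* = (3·8/2.48)² = 93.6524, y* = 15.9677.

x* = 93.6524, y* = 15.9677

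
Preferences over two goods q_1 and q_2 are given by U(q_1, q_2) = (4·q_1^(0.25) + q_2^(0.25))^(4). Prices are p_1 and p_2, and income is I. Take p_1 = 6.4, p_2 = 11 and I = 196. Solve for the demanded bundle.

q_1* = 27.0664, q_2* = 2.0705

MU_q_1 ∝ 4·q_1^(-0.75), MU_q_2 ∝ q_2^(-0.75), so MRS = 4·(q_2/q_1)^(0.75) = p_1/p_2.
Solve for the ratio: q_2/q_1 = [(1/4)·p_1/p_2]^(4/3).
Substitute q_2 = (q_2/q_1)·q_1 into the budget: q_1* = I/(p_1 + p_2·(q_2/q_1)).
Numerically q_2/q_1 = 0.076496, so q_1* = 196/(6.4 + 11·0.076496) = 27.0664 and q_2* = 0.076496·27.0664 = 2.0705.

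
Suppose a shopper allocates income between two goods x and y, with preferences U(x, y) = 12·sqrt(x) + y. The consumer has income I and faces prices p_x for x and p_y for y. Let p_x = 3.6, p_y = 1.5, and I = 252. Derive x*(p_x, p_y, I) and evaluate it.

x* = 6.25

Set MRS = p_x/p_y: 6·x^(−1/2) = p_x/p_y.
Thus x* = (6·p_y/p_x)² — independent of I — with the rest of income spent on y.
Plugging in: x* = (6·1.5/3.6)² = 6.25.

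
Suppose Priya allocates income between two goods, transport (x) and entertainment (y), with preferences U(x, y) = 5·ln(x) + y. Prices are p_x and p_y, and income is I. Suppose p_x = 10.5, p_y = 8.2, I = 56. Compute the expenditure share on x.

share on x = 0.7321

Set MRS = p_x/p_y: (5/x)/1 = p_x/p_y.
So x*(p_x,p_y) = 5·p_y/p_x, independent of income; and y* = (I − 5·p_y)/p_y.
At the given prices: x* = 5·8.2/10.5 = 3.9048, and y* = 1.8293.
Expenditure on x: 10.5·3.9048 = 41; share = 0.7321.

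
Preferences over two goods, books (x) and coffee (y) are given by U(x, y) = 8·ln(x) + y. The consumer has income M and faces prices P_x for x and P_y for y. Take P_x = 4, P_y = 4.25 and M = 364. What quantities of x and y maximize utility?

x* = 8.5, y* = 77.6471

Set MRS = P_x/P_y: (8/x)/1 = P_x/P_y.
So x*(P_x,P_y) = 8·P_y/P_x, independent of income; and y* = (M − 8·P_y)/P_y.
At the given prices: x* = 8·4.25/4 = 8.5, and y* = 77.6471.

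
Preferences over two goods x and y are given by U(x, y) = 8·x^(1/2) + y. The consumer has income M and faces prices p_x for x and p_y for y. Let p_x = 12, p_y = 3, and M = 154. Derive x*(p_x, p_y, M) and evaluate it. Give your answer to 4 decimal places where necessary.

x* = 1

Set MRS = p_x/p_y: 4·x^(−1/2) = p_x/p_y.
Solve: √x = 4·p_y/p_x, so x*(p_x,p_y) = (4·p_y/p_x)², and y* = (M − p_x·x*)/p_y.
Plugging in: x* = (4·3/12)² = 1.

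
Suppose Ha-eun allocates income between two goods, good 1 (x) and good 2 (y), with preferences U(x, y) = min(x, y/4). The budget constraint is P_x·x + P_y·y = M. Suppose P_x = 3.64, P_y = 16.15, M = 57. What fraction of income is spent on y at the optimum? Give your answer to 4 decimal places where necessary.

With perfect complements, no substitution: consume in ratio x:y = 1:4.
Budget: P_x·x + P_y·4·x = M, so (P_x + 4·P_y)·x = M.
Demand: x*(P_x,P_y,M) = M/(P_x + 4·P_y), y* = 4·M/(P_x + 4·P_y).
Here 3.64 + 4·16.15 = 68.24, giving x* = 0.8353 and y* = 3.3411.
Expenditure on y: 16.15·3.3411 = 53.9596; share = 0.9467.

share on y = 0.9467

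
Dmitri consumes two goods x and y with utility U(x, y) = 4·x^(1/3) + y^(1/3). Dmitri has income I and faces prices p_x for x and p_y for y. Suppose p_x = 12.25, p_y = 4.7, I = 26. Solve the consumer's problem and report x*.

x* = 1.7661

From the CES first-order condition, 4·(y/x)^(2/3) = p_x/p_y.
Solve for the ratio: y/x = [(1/4)·p_x/p_y]^(1.5).
Substitute y = (y/x)·x into the budget: x* = I/(p_x + p_y·(y/x)).
Numerically y/x = 0.525978, so x* = 26/(12.25 + 4.7·0.525978) = 1.7661.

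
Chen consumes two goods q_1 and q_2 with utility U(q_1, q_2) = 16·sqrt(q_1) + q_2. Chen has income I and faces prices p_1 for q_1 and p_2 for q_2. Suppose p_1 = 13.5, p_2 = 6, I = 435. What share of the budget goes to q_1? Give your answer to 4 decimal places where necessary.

Set MRS = p_1/p_2: 8·q_1^(−1/2) = p_1/p_2.
Solve: √q_1 = 8·p_2/p_1, so q_1*(p_1,p_2) = (8·p_2/p_1)², and q_2* = (I − p_1·q_1*)/p_2.
Plugging in: q_1* = (8·6/13.5)² = 12.642, q_2* = 44.0556.
Expenditure on q_1: 13.5·12.642 = 170.6667; share = 0.3923.

share on q_1 = 0.3923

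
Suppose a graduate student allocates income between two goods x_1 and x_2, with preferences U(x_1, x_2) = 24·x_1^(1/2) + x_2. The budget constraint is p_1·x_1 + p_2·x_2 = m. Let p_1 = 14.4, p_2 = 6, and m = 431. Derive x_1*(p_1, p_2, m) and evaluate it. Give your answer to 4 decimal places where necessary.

MU_x_1 = 12/√x_1, MU_x_2 = 1. Tangency: 12/√x_1 = p_1/p_2.
Thus x_1* = (12·p_2/p_1)² — independent of m — with the rest of income spent on x_2.
Plugging in: x_1* = (12·6/14.4)² = 25.

x_1* = 25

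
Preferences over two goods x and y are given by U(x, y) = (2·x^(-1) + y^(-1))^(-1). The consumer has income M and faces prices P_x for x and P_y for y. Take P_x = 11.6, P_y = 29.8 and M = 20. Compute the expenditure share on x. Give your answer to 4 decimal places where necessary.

MRS = MU_x/MU_y = 2·(y/x)^(2). Set equal to P_x/P_y.
Solve for the ratio: y/x = [(1/2)·P_x/P_y]^(0.5).
Substitute y = (y/x)·x into the budget: x* = M/(P_x + P_y·(y/x)).
Numerically y/x = 0.44117, so x* = 20/(11.6 + 29.8·0.44117) = 0.8082 and y* = 0.44117·0.8082 = 0.3565.
Expenditure on x: 11.6·0.8082 = 9.3749; share = 0.4687.

share on x = 0.4687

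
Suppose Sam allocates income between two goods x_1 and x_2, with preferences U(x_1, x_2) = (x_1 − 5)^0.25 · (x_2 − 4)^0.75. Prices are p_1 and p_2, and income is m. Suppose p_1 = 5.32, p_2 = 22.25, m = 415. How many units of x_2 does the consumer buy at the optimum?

x_2* = 14.0921

After buying the subsistence bundle (5, 4), a share 0.25 of the remaining income goes to x_1: x_1* = 5 + 0.25·(m − 5p_1 − 4p_2)/p_1.
Discretionary income = 415 − 5·5.32 − 4·22.25 = 299.4; x_2* = 4 + 0.75·299.4/22.25 = 14.0921.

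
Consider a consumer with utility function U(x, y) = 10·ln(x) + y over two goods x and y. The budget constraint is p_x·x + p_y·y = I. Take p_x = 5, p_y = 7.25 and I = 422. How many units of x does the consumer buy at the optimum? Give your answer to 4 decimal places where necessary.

So x*(p_x,p_y) = 10·p_y/p_x, independent of income; and y* = (I − 10·p_y)/p_y.
At the given prices: x* = 10·7.25/5 = 14.5.

x* = 14.5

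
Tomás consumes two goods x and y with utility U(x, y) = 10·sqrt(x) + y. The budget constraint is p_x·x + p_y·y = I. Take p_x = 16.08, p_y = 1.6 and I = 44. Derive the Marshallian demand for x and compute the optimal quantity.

x* = 0.2475

Thus x* = (5·p_y/p_x)² — independent of I — with the rest of income spent on y.
Plugging in: x* = (5·1.6/16.08)² = 0.2475.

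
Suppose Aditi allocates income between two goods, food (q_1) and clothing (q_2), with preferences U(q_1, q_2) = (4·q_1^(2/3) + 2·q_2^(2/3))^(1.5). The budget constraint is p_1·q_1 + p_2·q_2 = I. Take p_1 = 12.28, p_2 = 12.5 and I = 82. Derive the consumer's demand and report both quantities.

q_1* = 5.9587, q_2* = 0.7062

MRS = MU_q_1/MU_q_2 = 2·(q_2/q_1)^(1/3). Set equal to p_1/p_2.
Hence q_2/q_1 = ((1/2)·p_1/p_2)^(1/(1/3)), i.e. raised to the 3 power.
Substitute q_2 = (q_2/q_1)·q_1 into the budget: q_1* = I/(p_1 + p_2·(q_2/q_1)).
Numerically q_2/q_1 = 0.118515, so q_1* = 82/(12.28 + 12.5·0.118515) = 5.9587 and q_2* = 0.118515·5.9587 = 0.7062.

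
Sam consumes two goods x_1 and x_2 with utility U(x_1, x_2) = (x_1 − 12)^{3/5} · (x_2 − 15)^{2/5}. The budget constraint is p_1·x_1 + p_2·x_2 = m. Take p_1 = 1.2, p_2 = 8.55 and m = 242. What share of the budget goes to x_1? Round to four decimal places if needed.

This is Cobb-Douglas in (x_1−12, x_2−15): tangency gives 0.6·p_2·(x_2−15) = 0.4·p_1·(x_1−12).
Substituting into the budget: x_1* = 12 + 0.6·(m − 12·p_1 − 15·p_2)/p_1, and x_2* = 15 + 0.4·(…)/p_2.
Discretionary income = 242 − 12·1.2 − 15·8.55 = 99.35; x_1* = 12 + 0.6·99.35/1.2 = 61.675; x_2* = 15 + 0.4·99.35/8.55 = 19.648.
Expenditure on x_1: 1.2·61.675 = 74.01; share = 0.3058.

share on x_1 = 0.3058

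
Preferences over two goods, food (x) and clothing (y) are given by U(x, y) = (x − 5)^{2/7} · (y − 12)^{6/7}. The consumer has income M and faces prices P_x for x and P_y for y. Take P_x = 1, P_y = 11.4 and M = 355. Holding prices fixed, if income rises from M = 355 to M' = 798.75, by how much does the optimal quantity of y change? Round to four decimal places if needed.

This is Cobb-Douglas in (x−5, y−12): tangency gives 2/7·P_y·(y−12) = 6/7·P_x·(x−5).
Substituting into the budget: x* = 5 + 0.25·(M − 5·P_x − 12·P_y)/P_x, and y* = 12 + 0.75·(…)/P_y.
Discretionary income = 355 − 5·1 − 12·11.4 = 213.2; y* = 12 + 0.75·213.2/11.4 = 26.0263.
At M' = 798.75: y* = 55.2204. Change: 55.2204 − 26.0263 = 29.1941.

Δy* = 29.1941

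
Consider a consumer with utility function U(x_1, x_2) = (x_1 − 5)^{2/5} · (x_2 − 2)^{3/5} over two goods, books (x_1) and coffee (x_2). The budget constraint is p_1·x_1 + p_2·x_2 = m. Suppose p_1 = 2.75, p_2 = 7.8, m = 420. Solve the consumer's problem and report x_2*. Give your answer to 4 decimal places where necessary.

MRS = (2/3)·(x_2−2)/(x_1−5). Tangency with p_1/p_2 gives x_2−2 = (3/2)·(p_1/p_2)·(x_1−5).
Substituting into the budget: x_1* = 5 + 0.4·(m − 5·p_1 − 2·p_2)/p_1, and x_2* = 2 + 0.6·(…)/p_2.
Discretionary income = 420 − 5·2.75 − 2·7.8 = 390.65; x_2* = 2 + 0.6·390.65/7.8 = 32.05.

x_2* = 32.05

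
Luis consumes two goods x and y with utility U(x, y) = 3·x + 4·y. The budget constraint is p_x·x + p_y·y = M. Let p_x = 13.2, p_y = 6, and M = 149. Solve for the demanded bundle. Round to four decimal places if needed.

x* = 0, y* = 24.8333

Linear utility — the consumer picks whichever good has higher MU/price: 3/13.2 = 0.2273 vs 4/6 = 0.6667.
y gives more utility per dollar, so spend all income on y: y* = M/p_y, x* = 0.
Numerically: x* = 0, y* = 24.8333.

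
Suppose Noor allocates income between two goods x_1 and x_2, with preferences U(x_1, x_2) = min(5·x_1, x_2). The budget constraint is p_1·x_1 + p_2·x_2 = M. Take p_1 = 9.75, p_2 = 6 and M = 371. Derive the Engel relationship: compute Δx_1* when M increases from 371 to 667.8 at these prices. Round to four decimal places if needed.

Δx_1* = 7.4667

Leontief preferences: the optimum is at the kink where x_1/1 = x_2/5, i.e. x_2 = 5·x_1.
Budget: p_1·x_1 + p_2·5·x_1 = M, so (p_1 + 5·p_2)·x_1 = M.
Demand: x_1*(p_1,p_2,M) = M/(p_1 + 5·p_2), x_2* = 5·M/(p_1 + 5·p_2).
Here 9.75 + 5·6 = 39.75, giving x_1* = 9.3333.
At M' = 667.8: x_1* = 16.8. Change: 16.8 − 9.3333 = 7.4667.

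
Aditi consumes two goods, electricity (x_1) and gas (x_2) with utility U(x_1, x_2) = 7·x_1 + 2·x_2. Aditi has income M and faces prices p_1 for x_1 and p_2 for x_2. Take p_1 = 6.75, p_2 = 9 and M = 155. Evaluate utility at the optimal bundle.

V = 160.7407

Linear utility — the consumer picks whichever good has higher MU/price: 7/6.75 = 1.037 vs 2/9 = 0.2222.
x_1 gives more utility per dollar, so spend all income on x_1: x_1* = M/p_1, x_2* = 0.
Numerically: x_1* = 22.963, x_2* = 0.
Utility at the optimum: U(22.963, 0) = 160.7407.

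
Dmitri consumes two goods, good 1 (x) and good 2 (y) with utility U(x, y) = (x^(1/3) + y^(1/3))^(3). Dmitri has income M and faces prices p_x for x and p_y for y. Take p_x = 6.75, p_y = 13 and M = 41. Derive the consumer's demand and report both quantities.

MRS = MU_x/MU_y = (y/x)^(2/3). Set equal to p_x/p_y.
Hence y/x = (p_x/p_y)^(1/(2/3)), i.e. raised to the 1.5 power.
Substitute y = (y/x)·x into the budget: x* = M/(p_x + p_y·(y/x)).
Numerically y/x = 0.374146, so x* = 41/(6.75 + 13·0.374146) = 3.5303 and y* = 0.374146·3.5303 = 1.3208.

x* = 3.5303, y* = 1.3208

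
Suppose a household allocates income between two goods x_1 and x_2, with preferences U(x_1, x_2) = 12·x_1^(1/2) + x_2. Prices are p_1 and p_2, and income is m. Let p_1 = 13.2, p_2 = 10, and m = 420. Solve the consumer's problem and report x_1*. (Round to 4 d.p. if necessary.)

MU_x_1 = 6/√x_1, MU_x_2 = 1. Tangency: 6/√x_1 = p_1/p_2.
Thus x_1* = (6·p_2/p_1)² — independent of m — with the rest of income spent on x_2.
Plugging in: x_1* = (6·10/13.2)² = 20.6612.

x_1* = 20.6612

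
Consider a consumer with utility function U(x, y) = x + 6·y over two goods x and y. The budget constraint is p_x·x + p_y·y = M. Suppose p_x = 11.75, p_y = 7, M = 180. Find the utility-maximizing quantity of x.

x* = 0

Linear utility — the consumer picks whichever good has higher MU/price: 1/11.75 = 0.0851 vs 6/7 = 0.8571.
y gives more utility per dollar, so spend all income on y: y* = M/p_y, x* = 0.
Numerically: x* = 0, y* = 25.7143.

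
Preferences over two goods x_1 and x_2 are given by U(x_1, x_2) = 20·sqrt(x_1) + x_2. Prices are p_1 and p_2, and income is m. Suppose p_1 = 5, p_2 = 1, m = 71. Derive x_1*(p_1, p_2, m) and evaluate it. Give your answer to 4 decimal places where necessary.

x_1* = 4

MU_x_1 = 10/√x_1, MU_x_2 = 1. Tangency: 10/√x_1 = p_1/p_2.
Thus x_1* = (10·p_2/p_1)² — independent of m — with the rest of income spent on x_2.
Plugging in: x_1* = (10·1/5)² = 4.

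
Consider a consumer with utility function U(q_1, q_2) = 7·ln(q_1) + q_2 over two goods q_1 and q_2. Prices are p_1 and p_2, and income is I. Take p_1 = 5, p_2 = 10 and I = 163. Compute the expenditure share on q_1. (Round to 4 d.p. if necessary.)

Set MRS = p_1/p_2: (7/q_1)/1 = p_1/p_2.
So q_1*(p_1,p_2) = 7·p_2/p_1, independent of income; and q_2* = (I − 7·p_2)/p_2.
At the given prices: q_1* = 7·10/5 = 14, and q_2* = 9.3.
Expenditure on q_1: 5·14 = 70; share = 0.4294.

share on q_1 = 0.4294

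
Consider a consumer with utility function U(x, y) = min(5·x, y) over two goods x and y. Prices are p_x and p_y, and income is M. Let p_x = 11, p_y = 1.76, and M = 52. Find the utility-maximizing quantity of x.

x* = 2.6263

Leontief preferences: the optimum is at the kink where x/1 = y/5, i.e. y = 5·x.
Budget: p_x·x + p_y·5·x = M, so (p_x + 5·p_y)·x = M.
Demand: x*(p_x,p_y,M) = M/(p_x + 5·p_y), y* = 5·M/(p_x + 5·p_y).
Here 11 + 5·1.76 = 19.8, giving x* = 2.6263.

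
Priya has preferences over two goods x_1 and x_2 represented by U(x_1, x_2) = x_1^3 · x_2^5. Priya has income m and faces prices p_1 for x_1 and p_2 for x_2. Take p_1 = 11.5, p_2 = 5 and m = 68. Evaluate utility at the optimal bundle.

V = 483750.7472

MU_x_1/MU_x_2 = (3·x_2)/(5·x_1); tangency sets this equal to p_1/p_2.
So 3·p_2·x_2 = 5·p_1·x_1; combined with the budget, a share 0.375 of income goes to x_1.
Demand: x_1*(p_1,p_2,m) = 0.375·m/p_1 and x_2* = 0.625·m/p_2.
At p_1=11.5, p_2=5, m=68: x_1* = 0.375·68/11.5 = 2.2174, x_2* = 8.5.
Utility at the optimum: U(2.2174, 8.5) = 483750.7472.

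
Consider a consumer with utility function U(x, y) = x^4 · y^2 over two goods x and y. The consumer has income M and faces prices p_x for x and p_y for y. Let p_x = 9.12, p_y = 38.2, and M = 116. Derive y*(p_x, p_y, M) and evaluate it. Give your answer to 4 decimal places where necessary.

MU_x/MU_y = (4·y)/(2·x); tangency sets this equal to p_x/p_y.
Rearranging, p_y·y = (1/2)·p_x·x. Substituting into the budget gives p_x·x·(1 + (1/2)) = M.
Demand: x*(p_x,p_y,M) = 2/3·M/p_x and y* = 1/3·M/p_y.
At p_x=9.12, p_y=38.2, M=116: y* = 1/3·116/38.2 = 1.0122.

y* = 1.0122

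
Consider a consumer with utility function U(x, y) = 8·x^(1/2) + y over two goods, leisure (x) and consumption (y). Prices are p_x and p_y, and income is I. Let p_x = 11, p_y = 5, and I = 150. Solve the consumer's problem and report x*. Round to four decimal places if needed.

Set MRS = p_x/p_y: 4·x^(−1/2) = p_x/p_y.
Thus x* = (4·p_y/p_x)² — independent of I — with the rest of income spent on y.
Plugging in: x* = (4·5/11)² = 3.3058.

x* = 3.3058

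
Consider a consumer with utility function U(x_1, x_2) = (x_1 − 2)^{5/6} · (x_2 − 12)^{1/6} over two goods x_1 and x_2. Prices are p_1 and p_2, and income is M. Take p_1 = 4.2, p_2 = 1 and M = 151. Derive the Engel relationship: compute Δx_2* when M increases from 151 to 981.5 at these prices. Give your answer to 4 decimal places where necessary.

Let x_1' = x_1−2, x_2' = x_2−12. MRS = 5·x_2'/x_1' = p_1/p_2.
After buying the subsistence bundle (2, 12), a share 5/6 of the remaining income goes to x_1: x_1* = 2 + 5/6·(M − 2p_1 − 12p_2)/p_1.
Discretionary income = 151 − 2·4.2 − 12·1 = 130.6; x_2* = 12 + 1/6·130.6/1 = 33.7667.
At M' = 981.5: x_2* = 172.1833. Change: 172.1833 − 33.7667 = 138.4167.

Δx_2* = 138.4167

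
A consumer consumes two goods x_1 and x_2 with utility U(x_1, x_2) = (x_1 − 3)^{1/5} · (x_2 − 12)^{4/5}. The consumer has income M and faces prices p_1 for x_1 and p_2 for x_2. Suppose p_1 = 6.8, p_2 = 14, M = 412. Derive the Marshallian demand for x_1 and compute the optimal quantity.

x_1* = 9.5765

Substituting into the budget: x_1* = 3 + 0.2·(M − 3·p_1 − 12·p_2)/p_1, and x_2* = 12 + 0.8·(…)/p_2.
Discretionary income = 412 − 3·6.8 − 12·14 = 223.6; x_1* = 3 + 0.2·223.6/6.8 = 9.5765.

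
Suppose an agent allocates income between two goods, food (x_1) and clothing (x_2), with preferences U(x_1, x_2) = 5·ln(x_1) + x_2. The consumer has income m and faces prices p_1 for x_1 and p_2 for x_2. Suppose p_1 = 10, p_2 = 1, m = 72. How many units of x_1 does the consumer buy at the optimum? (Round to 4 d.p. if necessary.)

Set MRS = p_1/p_2: (5/x_1)/1 = p_1/p_2.
So x_1*(p_1,p_2) = 5·p_2/p_1, independent of income; and x_2* = (m − 5·p_2)/p_2.
At the given prices: x_1* = 5·1/10 = 0.5.

x_1* = 0.5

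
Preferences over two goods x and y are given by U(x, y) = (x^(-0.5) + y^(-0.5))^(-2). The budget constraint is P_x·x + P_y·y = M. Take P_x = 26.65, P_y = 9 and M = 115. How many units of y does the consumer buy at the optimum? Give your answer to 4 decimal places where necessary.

y* = 5.2454

From the CES first-order condition, (y/x)^(1.5) = P_x/P_y.
Hence y/x = (P_x/P_y)^(1/(1.5)), i.e. raised to the 2/3 power.
Substitute y = (y/x)·x into the budget: x* = M/(P_x + P_y·(y/x)).
Numerically y/x = 2.062069, so x* = 115/(26.65 + 9·2.062069) = 2.5438 and y* = 2.062069·2.5438 = 5.2454.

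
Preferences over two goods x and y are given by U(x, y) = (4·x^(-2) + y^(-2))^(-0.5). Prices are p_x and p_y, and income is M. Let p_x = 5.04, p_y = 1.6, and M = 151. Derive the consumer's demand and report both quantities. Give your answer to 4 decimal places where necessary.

With the ratio pinned down, the budget gives x* = M/(p_x + p_y·(y/x)) and y* = (y/x)·x*.
Numerically y/x = 0.923457, so x* = 151/(5.04 + 1.6·0.923457) = 23.1683 and y* = 0.923457·23.1683 = 21.3949.

x* = 23.1683, y* = 21.3949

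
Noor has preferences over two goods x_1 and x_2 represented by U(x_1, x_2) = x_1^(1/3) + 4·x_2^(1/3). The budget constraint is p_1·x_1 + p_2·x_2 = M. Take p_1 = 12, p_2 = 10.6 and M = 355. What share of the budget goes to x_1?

share on x_1 = 0.1051

MU_x_1 ∝ x_1^(-2/3), MU_x_2 ∝ 4·x_2^(-2/3), so MRS = (1/4)·(x_2/x_1)^(2/3) = p_1/p_2.
Solve for the ratio: x_2/x_1 = [4·p_1/p_2]^(1.5).
With the ratio pinned down, the budget gives x_1* = M/(p_1 + p_2·(x_2/x_1)) and x_2* = (x_2/x_1)·x_1*.
Numerically x_2/x_1 = 9.636139, so x_1* = 355/(12 + 10.6·9.636139) = 3.1101 and x_2* = 9.636139·3.1101 = 29.9697.
Expenditure on x_1: 12·3.1101 = 37.3216; share = 0.1051.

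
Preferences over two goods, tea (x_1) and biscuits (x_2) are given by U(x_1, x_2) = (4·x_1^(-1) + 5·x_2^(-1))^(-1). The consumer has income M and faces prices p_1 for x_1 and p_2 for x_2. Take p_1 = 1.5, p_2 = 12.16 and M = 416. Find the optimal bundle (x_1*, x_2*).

MRS = MU_x_1/MU_x_2 = (4/5)·(x_2/x_1)^(2). Set equal to p_1/p_2.
Solve for the ratio: x_2/x_1 = [(5/4)·p_1/p_2]^(0.5).
Substitute x_2 = (x_2/x_1)·x_1 into the budget: x_1* = M/(p_1 + p_2·(x_2/x_1)).
Numerically x_2/x_1 = 0.392676, so x_1* = 416/(1.5 + 12.16·0.392676) = 66.2955 and x_2* = 0.392676·66.2955 = 26.0326.

x_1* = 66.2955, x_2* = 26.0326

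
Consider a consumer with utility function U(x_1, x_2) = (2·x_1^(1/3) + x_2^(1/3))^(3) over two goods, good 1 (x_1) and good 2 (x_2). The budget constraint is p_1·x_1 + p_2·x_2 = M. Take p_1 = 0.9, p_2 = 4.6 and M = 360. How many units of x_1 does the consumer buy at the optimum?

From the CES first-order condition, 2·(x_2/x_1)^(2/3) = p_1/p_2.
Hence x_2/x_1 = ((1/2)·p_1/p_2)^(1/(2/3)), i.e. raised to the 1.5 power.
Substitute x_2 = (x_2/x_1)·x_1 into the budget: x_1* = M/(p_1 + p_2·(x_2/x_1)).
Numerically x_2/x_1 = 0.030597, so x_1* = 360/(0.9 + 4.6·0.030597) = 345.9053.

x_1* = 345.9053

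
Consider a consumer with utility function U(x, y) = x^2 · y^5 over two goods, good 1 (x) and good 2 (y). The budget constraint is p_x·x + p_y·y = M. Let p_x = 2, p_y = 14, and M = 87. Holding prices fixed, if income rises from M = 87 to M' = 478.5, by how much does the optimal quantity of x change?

Δx* = 55.9286

The MRS is (2/5)·y/x. Set MRS = p_x/p_y.
Rearranging, p_y·y = (5/2)·p_x·x. Substituting into the budget gives p_x·x·(1 + (5/2)) = M.
Demand: x*(p_x,p_y,M) = 2/7·M/p_x and y* = 5/7·M/p_y.
At p_x=2, p_y=14, M=87: x* = 2/7·87/2 = 12.4286.
At M' = 478.5: x* = 68.3571. Change: 68.3571 − 12.4286 = 55.9286.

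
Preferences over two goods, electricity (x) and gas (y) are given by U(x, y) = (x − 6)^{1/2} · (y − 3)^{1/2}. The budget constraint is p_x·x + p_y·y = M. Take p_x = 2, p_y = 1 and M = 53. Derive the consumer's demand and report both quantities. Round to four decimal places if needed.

x* = 15.5, y* = 22

MRS = (y−3)/(x−6). Tangency with p_x/p_y gives y−3 = (p_x/p_y)·(x−6).
After buying the subsistence bundle (6, 3), a share 0.5 of the remaining income goes to x: x* = 6 + 0.5·(M − 6p_x − 3p_y)/p_x.
Discretionary income = 53 − 6·2 − 3·1 = 38; x* = 6 + 0.5·38/2 = 15.5; y* = 3 + 0.5·38/1 = 22.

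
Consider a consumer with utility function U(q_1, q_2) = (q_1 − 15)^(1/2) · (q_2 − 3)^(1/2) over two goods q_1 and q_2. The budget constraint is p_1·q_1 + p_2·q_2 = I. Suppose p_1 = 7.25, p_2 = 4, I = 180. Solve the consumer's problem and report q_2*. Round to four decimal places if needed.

q_2* = 10.4062

After buying the subsistence bundle (15, 3), a share 0.5 of the remaining income goes to q_1: q_1* = 15 + 0.5·(I − 15p_1 − 3p_2)/p_1.
Discretionary income = 180 − 15·7.25 − 3·4 = 59.25; q_2* = 3 + 0.5·59.25/4 = 10.4062.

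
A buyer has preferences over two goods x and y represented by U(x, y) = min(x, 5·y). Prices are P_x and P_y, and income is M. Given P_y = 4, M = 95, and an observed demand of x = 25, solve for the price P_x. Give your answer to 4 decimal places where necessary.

P_x = 3

Leontief preferences: the optimum is at the kink where x/5 = y/1, i.e. y = (1/5)·x.
Budget: P_x·x + P_y·(1/5)·x = M, so (5·P_x + P_y)·x = 5·M.
Demand: x*(P_x,P_y,M) = 5·M/(5·P_x + P_y), y* = M/(5·P_x + P_y).
Set x* = 25 in the demand function and solve for P_x: P_x = 3.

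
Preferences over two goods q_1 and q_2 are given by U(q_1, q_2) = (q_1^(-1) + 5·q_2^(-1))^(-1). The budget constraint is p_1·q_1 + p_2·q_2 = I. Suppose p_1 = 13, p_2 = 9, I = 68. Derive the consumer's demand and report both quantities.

q_1* = 1.8286, q_2* = 4.9142

From the CES first-order condition, (1/5)·(q_2/q_1)^(2) = p_1/p_2.
Solve for the ratio: q_2/q_1 = [5·p_1/p_2]^(0.5).
With the ratio pinned down, the budget gives q_1* = I/(p_1 + p_2·(q_2/q_1)) and q_2* = (q_2/q_1)·q_1*.
Numerically q_2/q_1 = 2.687419, so q_1* = 68/(13 + 9·2.687419) = 1.8286 and q_2* = 2.687419·1.8286 = 4.9142.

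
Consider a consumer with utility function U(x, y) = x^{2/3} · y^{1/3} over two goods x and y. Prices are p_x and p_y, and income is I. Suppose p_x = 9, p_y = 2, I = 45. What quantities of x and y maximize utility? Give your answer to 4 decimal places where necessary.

Demand: x*(p_x,p_y,I) = 2/3·I/p_x and y* = 1/3·I/p_y.
At p_x=9, p_y=2, I=45: x* = 2/3·45/9 = 3.3333, y* = 7.5.

x* = 3.3333, y* = 7.5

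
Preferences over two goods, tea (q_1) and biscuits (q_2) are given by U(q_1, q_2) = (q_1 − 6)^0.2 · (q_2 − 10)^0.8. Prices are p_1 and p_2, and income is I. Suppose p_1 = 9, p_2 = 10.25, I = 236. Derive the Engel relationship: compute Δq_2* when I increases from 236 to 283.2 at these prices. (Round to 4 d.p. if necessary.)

Δq_2* = 3.6839

This is Cobb-Douglas in (q_1−6, q_2−10): tangency gives 0.2·p_2·(q_2−10) = 0.8·p_1·(q_1−6).
After buying the subsistence bundle (6, 10), a share 0.2 of the remaining income goes to q_1: q_1* = 6 + 0.2·(I − 6p_1 − 10p_2)/p_1.
Discretionary income = 236 − 6·9 − 10·10.25 = 79.5; q_2* = 10 + 0.8·79.5/10.25 = 16.2049.
At I' = 283.2: q_2* = 19.8888. Change: 19.8888 − 16.2049 = 3.6839.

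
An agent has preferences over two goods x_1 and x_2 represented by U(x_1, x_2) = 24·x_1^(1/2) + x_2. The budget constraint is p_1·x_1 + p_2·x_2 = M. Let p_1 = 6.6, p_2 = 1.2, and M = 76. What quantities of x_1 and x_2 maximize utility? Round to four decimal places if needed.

Utility is quasi-linear in x_2; the FOC for x_1 is 12/√x_1 = p_1/p_2.
Thus x_1* = (12·p_2/p_1)² — independent of M — with the rest of income spent on x_2.
Plugging in: x_1* = (12·1.2/6.6)² = 4.7603, x_2* = 37.1515.

x_1* = 4.7603, x_2* = 37.1515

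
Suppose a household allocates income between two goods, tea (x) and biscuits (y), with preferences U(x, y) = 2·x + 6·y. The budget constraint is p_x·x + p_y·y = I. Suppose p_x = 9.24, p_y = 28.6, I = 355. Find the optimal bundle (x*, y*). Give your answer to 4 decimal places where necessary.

x* = 38.4199, y* = 0

Perfect substitutes: compare marginal utility per dollar. 2/p_x vs 6/p_y → 0.2165 vs 0.2098.
x gives more utility per dollar, so spend all income on x: x* = I/p_x, y* = 0.
Numerically: x* = 38.4199, y* = 0.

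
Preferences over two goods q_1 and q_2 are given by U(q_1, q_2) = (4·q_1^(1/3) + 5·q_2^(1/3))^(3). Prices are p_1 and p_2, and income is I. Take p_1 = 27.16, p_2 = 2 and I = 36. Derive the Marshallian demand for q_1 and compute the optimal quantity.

q_1* = 0.2155

MU_q_1 ∝ 4·q_1^(-2/3), MU_q_2 ∝ 5·q_2^(-2/3), so MRS = (4/5)·(q_2/q_1)^(2/3) = p_1/p_2.
Hence q_2/q_1 = ((5/4)·p_1/p_2)^(1/(2/3)), i.e. raised to the 1.5 power.
With the ratio pinned down, the budget gives q_1* = I/(p_1 + p_2·(q_2/q_1)) and q_2* = (q_2/q_1)·q_1*.
Numerically q_2/q_1 = 69.938236, so q_1* = 36/(27.16 + 2·69.938236) = 0.2155.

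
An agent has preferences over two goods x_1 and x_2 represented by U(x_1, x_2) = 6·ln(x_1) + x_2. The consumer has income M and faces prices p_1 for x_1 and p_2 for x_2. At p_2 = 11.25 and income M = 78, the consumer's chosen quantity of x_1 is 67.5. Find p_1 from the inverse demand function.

p_1 = 1

Set MRS = p_1/p_2: (6/x_1)/1 = p_1/p_2.
So x_1*(p_1,p_2) = 6·p_2/p_1, independent of income; and x_2* = (M − 6·p_2)/p_2.
Set x_1* = 67.5 in the demand function and solve for p_1: p_1 = 1.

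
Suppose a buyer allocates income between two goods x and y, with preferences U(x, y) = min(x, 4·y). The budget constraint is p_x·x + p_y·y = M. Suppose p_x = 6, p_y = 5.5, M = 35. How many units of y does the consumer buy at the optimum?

Leontief preferences: the optimum is at the kink where x/4 = y/1, i.e. y = (1/4)·x.
Budget: p_x·x + p_y·(1/4)·x = M, so (4·p_x + p_y)·x = 4·M.
Demand: x*(p_x,p_y,M) = 4·M/(4·p_x + p_y), y* = M/(4·p_x + p_y).
Here 4·6 + 5.5 = 29.5, giving y* = 1.1864.

y* = 1.1864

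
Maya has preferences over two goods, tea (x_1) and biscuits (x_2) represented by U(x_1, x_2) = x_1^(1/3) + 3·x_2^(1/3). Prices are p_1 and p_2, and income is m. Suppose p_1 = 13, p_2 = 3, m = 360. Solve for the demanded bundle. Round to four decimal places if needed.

x_1* = 2.3435, x_2* = 109.8448

From the CES first-order condition, (1/3)·(x_2/x_1)^(2/3) = p_1/p_2.
Solve for the ratio: x_2/x_1 = [3·p_1/p_2]^(1.5).
Substitute x_2 = (x_2/x_1)·x_1 into the budget: x_1* = m/(p_1 + p_2·(x_2/x_1)).
Numerically x_2/x_1 = 46.872167, so x_1* = 360/(13 + 3·46.872167) = 2.3435 and x_2* = 46.872167·2.3435 = 109.8448.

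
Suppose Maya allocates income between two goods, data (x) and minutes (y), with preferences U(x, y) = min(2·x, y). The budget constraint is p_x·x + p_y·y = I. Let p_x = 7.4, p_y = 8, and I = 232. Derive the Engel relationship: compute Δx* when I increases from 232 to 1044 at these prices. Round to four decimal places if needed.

Here 7.4 + 2·8 = 23.4, giving x* = 9.9145.
At I' = 1044: x* = 44.6154. Change: 44.6154 − 9.9145 = 34.7009.

Δx* = 34.7009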